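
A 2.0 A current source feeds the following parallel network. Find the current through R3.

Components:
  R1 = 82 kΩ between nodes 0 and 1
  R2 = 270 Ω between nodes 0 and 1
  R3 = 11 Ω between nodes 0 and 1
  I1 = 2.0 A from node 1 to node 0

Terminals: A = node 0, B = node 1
All resistors sit directly between nodes 0 and 1, so they are in parallel and share one voltage V; the full source current 2 A splits among them.
1/R_par = 1/82000 + 1/270 + 1/11 = 0.09462 S  =>  R_par = 10.57 Ω
V = I × R_par = 2 × 10.57 = 21.14 V
I_R3 = V/R3 = 21.14/11 = 1.921 A

Final answer: 1.921 A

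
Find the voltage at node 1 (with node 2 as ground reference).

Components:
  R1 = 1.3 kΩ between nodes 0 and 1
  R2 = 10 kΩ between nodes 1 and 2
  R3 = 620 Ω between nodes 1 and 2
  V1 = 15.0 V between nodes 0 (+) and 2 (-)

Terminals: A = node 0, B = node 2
Nodal analysis, taking node 2 as the 0 V reference.
Source V1 fixes V_0 = 15 V.
KCL at each unknown node (sum of currents leaving = 0; resistances in Ω):
  Node 1: (V_1 - 15)/1300 + (V_1 - 0)/10000 + (V_1 - 0)/620 = 0
Collecting terms: 0.002482 × V_1 = 0.01154  =>  V_1 = 4.649 V
The requested potential is V_1 = 4.649 V.

Final answer: V_1 = 4.649 V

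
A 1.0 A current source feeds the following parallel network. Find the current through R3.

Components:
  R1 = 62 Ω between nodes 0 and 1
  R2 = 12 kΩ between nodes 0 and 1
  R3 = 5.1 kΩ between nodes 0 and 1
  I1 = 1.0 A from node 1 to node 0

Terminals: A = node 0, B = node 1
All resistors sit directly between nodes 0 and 1, so they are in parallel and share one voltage V; the full source current 1 A splits among them.
1/R_par = 1/62 + 1/12000 + 1/5100 = 0.01641 S  =>  R_par = 60.94 Ω
V = I × R_par = 1 × 60.94 = 60.94 V
I_R3 = V/R3 = 60.94/5100 = 0.01195 A

Final answer: 0.01195 A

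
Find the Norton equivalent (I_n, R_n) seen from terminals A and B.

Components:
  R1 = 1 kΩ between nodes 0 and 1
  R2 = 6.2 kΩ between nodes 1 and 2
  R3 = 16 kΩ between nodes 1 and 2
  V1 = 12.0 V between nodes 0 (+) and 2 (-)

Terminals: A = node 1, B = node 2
Find the Thévenin equivalent first; then I_n = V_th/R_th and R_n = R_th.
Step 1 — V_th is the open-circuit voltage V_A - V_B (nothing connected across the terminals).
Nodal analysis, taking node 2 as the 0 V reference.
Source V1 fixes V_0 = 12 V.
KCL at each unknown node (sum of currents leaving = 0; resistances in Ω):
  Node 1: (V_1 - 12)/1000 + (V_1 - 0)/6200 + (V_1 - 0)/16000 = 0
Collecting terms: 0.001224 × V_1 = 0.012  =>  V_1 = 9.806 V
V_th = V_1 - V_2 = 9.806 - 0 = 9.806 V
Step 2 — R_th: zero the source — replace V1 by a short circuit (node 2 merges into node 0) — and find the resistance seen between A (node 1) and B (node 0).
Reduce the network between node 1 (A) and node 0 (B) by series/parallel combination:
  Rp1 = R1 ‖ R2 ‖ R3 (parallel, all between nodes 0 and 1) = 1/(1/1000 + 1/6200 + 1/16000) = 817.1 Ω
R_th = 817.1 Ω
I_n = V_th/R_th = 9.806/817.1 = 0.012 A, and R_n = R_th = 817.1 Ω

Final answer: I_n = 0.012 A, R_n = 817.1 Ω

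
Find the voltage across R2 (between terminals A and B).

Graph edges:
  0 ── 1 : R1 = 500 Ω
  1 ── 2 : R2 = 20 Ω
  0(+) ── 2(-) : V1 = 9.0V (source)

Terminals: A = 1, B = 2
R1 and R2 are in series across V1 (node 0 → node 1 → node 2), and the output A–B is taken across R2, so this is a voltage divider.
Series current: I = V1/(R1 + R2) = 9/(500 + 20) = 9/520 = 0.01731 A
V_R2 = I × R2 = V1 × R2/(R1 + R2) = 9 × 20/520 = 0.3462 V

Final answer: 0.3462 V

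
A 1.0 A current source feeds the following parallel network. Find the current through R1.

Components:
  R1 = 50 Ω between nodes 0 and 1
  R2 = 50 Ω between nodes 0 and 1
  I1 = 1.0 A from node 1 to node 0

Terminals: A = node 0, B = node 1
All resistors sit directly between nodes 0 and 1, so they are in parallel and share one voltage V; the full source current 1 A splits among them.
1/R_par = 1/50 + 1/50 = 0.04 S  =>  R_par = 25 Ω
V = I × R_par = 1 × 25 = 25 V
I_R1 = V/R1 = 25/50 = 0.5 A

Final answer: 0.5 A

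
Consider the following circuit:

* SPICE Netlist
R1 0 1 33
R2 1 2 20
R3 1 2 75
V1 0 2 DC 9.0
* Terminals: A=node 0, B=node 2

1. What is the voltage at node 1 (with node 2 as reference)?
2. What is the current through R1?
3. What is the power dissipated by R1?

Nodal analysis, taking node 2 as the 0 V reference.
Source V1 fixes V_0 = 9 V.
KCL at each unknown node (sum of currents leaving = 0; resistances in Ω):
  Node 1: (V_1 - 9)/33 + (V_1 - 0)/20 + (V_1 - 0)/75 = 0
Collecting terms: 0.09364 × V_1 = 0.2727  =>  V_1 = 2.913 V
Part 1:
  Read off the nodal solution: V_1 = 2.913 V
Part 2:
  I_R1 = (V_0 - V_1)/R1 = (9 - 2.913)/33 = 0.1845 A
  Magnitude: I_R1 = 0.1845 A
Part 3:
  I_R1 = (V_0 - V_1)/R1 = (9 - 2.913)/33 = 0.1845 A
  P_R1 = I_R1² × R1 = (0.1845)² × 33 = 1.123 W

Final answers:
1. V_1 = 2.913 V
2. I_R1 = 0.1845 A
3. P_R1 = 1.123 W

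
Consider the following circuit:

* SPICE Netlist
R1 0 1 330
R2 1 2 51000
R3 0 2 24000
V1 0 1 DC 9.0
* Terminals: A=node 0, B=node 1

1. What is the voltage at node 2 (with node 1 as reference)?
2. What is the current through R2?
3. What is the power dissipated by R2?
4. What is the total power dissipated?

Nodal analysis, taking node 1 as the 0 V reference.
Source V1 fixes V_0 = 9 V.
KCL at each unknown node (sum of currents leaving = 0; resistances in Ω):
  Node 2: (V_2 - 0)/51000 + (V_2 - 9)/24000 = 0
Collecting terms: 0.00006127 × V_2 = 0.000375  =>  V_2 = 6.12 V
Part 1:
  Read off the nodal solution: V_2 = 6.12 V
Part 2:
  I_R2 = (V_1 - V_2)/R2 = (0 - 6.12)/51000 = -0.00012 A
  Magnitude: I_R2 = 0.00012 A
Part 3:
  I_R2 = (V_1 - V_2)/R2 = (0 - 6.12)/51000 = -0.00012 A
  P_R2 = I_R2² × R2 = (-0.00012)² × 51000 = 0.0007344 W
Part 4:
  Power in each resistor, P = (ΔV)²/R:
    P_R1 = (9 - 0)²/330 = 0.2455 W
    P_R2 = (0 - 6.12)²/51000 = 0.0007344 W
    P_R3 = (9 - 6.12)²/24000 = 0.0003456 W
  P_total = P_R1 + P_R2 + P_R3 = 0.2465 W

Final answers:
1. V_2 = 6.12 V
2. I_R2 = 0.00012 A
3. P_R2 = 0.0007344 W
4. P_total = 0.2465 W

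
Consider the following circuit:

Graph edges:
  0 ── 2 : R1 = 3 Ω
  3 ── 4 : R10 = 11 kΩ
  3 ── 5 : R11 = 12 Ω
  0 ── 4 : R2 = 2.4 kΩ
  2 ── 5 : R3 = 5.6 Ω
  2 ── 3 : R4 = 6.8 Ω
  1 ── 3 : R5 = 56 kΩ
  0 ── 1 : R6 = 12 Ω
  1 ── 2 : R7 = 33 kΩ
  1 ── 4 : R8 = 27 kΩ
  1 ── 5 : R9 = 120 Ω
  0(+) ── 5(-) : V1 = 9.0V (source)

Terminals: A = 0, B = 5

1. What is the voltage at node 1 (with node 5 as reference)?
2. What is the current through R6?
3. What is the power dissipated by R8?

Nodal analysis, taking node 5 as the 0 V reference.
Source V1 fixes V_0 = 9 V.
KCL at each unknown node (sum of currents leaving = 0; resistances in Ω):
  Node 1: (V_1 - V_3)/56000 + (V_1 - 9)/12 + (V_1 - V_2)/33000 + (V_1 - V_4)/27000 + (V_1 - 0)/120 = 0
  Node 2: (V_2 - 9)/3 + (V_2 - 0)/5.6 + (V_2 - V_3)/6.8 + (V_2 - V_1)/33000 = 0
  Node 3: (V_3 - V_2)/6.8 + (V_3 - V_1)/56000 + (V_3 - V_4)/11000 + (V_3 - 0)/12 = 0
  Node 4: (V_4 - 9)/2400 + (V_4 - V_1)/27000 + (V_4 - V_3)/11000 = 0
Collecting terms (coefficients in siemens):
  0.09175·V_1 - 0.0000303·V_2 - 0.00001786·V_3 - 0.00003704·V_4 = 0.75
  0.659·V_2 - 0.0000303·V_1 - 0.1471·V_3 = 3
  0.2305·V_3 - 0.00001786·V_1 - 0.1471·V_2 - 0.00009091·V_4 = 0
  0.0005446·V_4 - 0.00003704·V_1 - 0.00009091·V_3 = 0.00375
Solving these 4 simultaneous equations (Gaussian elimination) gives:
  V_1 = 8.18 V, V_2 = 5.31 V, V_3 = 3.391 V, V_4 = 8.008 V
Part 1:
  Read off the nodal solution: V_1 = 8.18 V
Part 2:
  I_R6 = (V_0 - V_1)/R6 = (9 - 8.18)/12 = 0.06834 A
  Magnitude: I_R6 = 0.06834 A
Part 3:
  I_R8 = (V_1 - V_4)/R8 = (8.18 - 8.008)/27000 = 0.000006366 A
  P_R8 = I_R8² × R8 = (0.000006366)² × 27000 = 0.000001094 W

Final answers:
1. V_1 = 8.18 V
2. I_R6 = 0.06834 A
3. P_R8 = 1.094e-06 W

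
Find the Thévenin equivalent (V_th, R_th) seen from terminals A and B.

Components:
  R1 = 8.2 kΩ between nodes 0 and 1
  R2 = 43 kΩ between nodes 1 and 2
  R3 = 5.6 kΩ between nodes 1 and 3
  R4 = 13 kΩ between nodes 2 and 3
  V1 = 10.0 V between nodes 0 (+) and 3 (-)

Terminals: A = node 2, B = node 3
Step 1 — V_th is the open-circuit voltage V_A - V_B (nothing connected across the terminals).
Nodal analysis, taking node 3 as the 0 V reference.
Source V1 fixes V_0 = 10 V.
KCL at each unknown node (sum of currents leaving = 0; resistances in Ω):
  Node 1: (V_1 - 10)/8200 + (V_1 - V_2)/43000 + (V_1 - 0)/5600 = 0
  Node 2: (V_2 - V_1)/43000 + (V_2 - 0)/13000 = 0
Collecting terms (coefficients in siemens):
  0.0003238·V_1 - 0.00002326·V_2 = 0.00122
  0.0001002·V_2 - 0.00002326·V_1 = 0
Determinant D = (0.0003238)(0.0001002) - (-0.00002326)(-0.00002326) = 0.00000003189
V_1 = [(0.00122)(0.0001002) - (-0.00002326)(0)]/D = 3.83 V
V_2 = [(0.0003238)(0) - (0.00122)(-0.00002326)]/D = 0.8892 V
V_th = V_2 - V_3 = 0.8892 - 0 = 0.8892 V
Step 2 — R_th: zero the source — replace V1 by a short circuit (node 3 merges into node 0) — and find the resistance seen between A (node 2) and B (node 0).
Reduce the network between node 2 (A) and node 0 (B) by series/parallel combination:
  Rp1 = R1 ‖ R3 (parallel, both between nodes 0 and 1) = 1/(1/8200 + 1/5600) = 3328 Ω
  Rs1 = R2 + Rp1 (series, joined only at node 1) = 43000 + 3328 = 46330 Ω
  Rp2 = R4 ‖ Rs1 (parallel, both between nodes 0 and 2) = 1/(1/13000 + 1/46330) = 10150 Ω
R_th = 10.15 kΩ

Final answer: V_th = 0.8892 V, R_th = 10.15 kΩ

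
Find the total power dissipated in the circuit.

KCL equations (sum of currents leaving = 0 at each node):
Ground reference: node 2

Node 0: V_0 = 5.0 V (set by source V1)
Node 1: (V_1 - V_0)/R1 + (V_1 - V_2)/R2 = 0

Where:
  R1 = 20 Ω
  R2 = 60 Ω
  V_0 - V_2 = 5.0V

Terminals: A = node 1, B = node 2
Nodal analysis, taking node 2 as the 0 V reference.
Source V1 fixes V_0 = 5 V.
KCL at each unknown node (sum of currents leaving = 0; resistances in Ω):
  Node 1: (V_1 - 5)/20 + (V_1 - 0)/60 = 0
Collecting terms: 0.06667 × V_1 = 0.25  =>  V_1 = 3.75 V
Power in each resistor, P = (ΔV)²/R:
  P_R1 = (5 - 3.75)²/20 = 0.07812 W
  P_R2 = (3.75 - 0)²/60 = 0.2344 W
P_total = P_R1 + P_R2 = 0.3125 W

Final answer: 0.3125 W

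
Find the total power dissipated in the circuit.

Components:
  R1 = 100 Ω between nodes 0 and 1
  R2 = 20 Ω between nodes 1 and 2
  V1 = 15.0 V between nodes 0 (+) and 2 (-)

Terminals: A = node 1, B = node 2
Nodal analysis, taking node 2 as the 0 V reference.
Source V1 fixes V_0 = 15 V.
KCL at each unknown node (sum of currents leaving = 0; resistances in Ω):
  Node 1: (V_1 - 15)/100 + (V_1 - 0)/20 = 0
Collecting terms: 0.06 × V_1 = 0.15  =>  V_1 = 2.5 V
Power in each resistor, P = (ΔV)²/R:
  P_R1 = (15 - 2.5)²/100 = 1.562 W
  P_R2 = (2.5 - 0)²/20 = 0.3125 W
P_total = P_R1 + P_R2 = 1.875 W

Final answer: 1.875 W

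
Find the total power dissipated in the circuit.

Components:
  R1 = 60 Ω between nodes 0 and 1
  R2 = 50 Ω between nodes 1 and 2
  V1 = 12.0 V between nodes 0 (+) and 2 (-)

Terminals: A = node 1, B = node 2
Nodal analysis, taking node 2 as the 0 V reference.
Source V1 fixes V_0 = 12 V.
KCL at each unknown node (sum of currents leaving = 0; resistances in Ω):
  Node 1: (V_1 - 12)/60 + (V_1 - 0)/50 = 0
Collecting terms: 0.03667 × V_1 = 0.2  =>  V_1 = 5.455 V
Power in each resistor, P = (ΔV)²/R:
  P_R1 = (12 - 5.455)²/60 = 0.714 W
  P_R2 = (5.455 - 0)²/50 = 0.595 W
P_total = P_R1 + P_R2 = 1.309 W

Final answer: 1.309 W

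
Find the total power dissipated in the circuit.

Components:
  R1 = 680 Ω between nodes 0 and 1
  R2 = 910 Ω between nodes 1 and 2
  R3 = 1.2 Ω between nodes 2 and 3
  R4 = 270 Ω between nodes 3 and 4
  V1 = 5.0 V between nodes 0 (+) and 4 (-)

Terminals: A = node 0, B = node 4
Nodal analysis, taking node 4 as the 0 V reference.
Source V1 fixes V_0 = 5 V.
KCL at each unknown node (sum of currents leaving = 0; resistances in Ω):
  Node 1: (V_1 - 5)/680 + (V_1 - V_2)/910 = 0
  Node 2: (V_2 - V_1)/910 + (V_2 - V_3)/1.2 = 0
  Node 3: (V_3 - V_2)/1.2 + (V_3 - 0)/270 = 0
Collecting terms (coefficients in siemens):
  0.002569·V_1 - 0.001099·V_2 = 0.007353
  0.8344·V_2 - 0.001099·V_1 - 0.8333·V_3 = 0
  0.837·V_3 - 0.8333·V_2 = 0
Solving these 3 simultaneous equations (Gaussian elimination) gives:
  V_1 = 3.173 V, V_2 = 0.7286 V, V_3 = 0.7253 V
Power in each resistor, P = (ΔV)²/R:
  P_R1 = (5 - 3.173)²/680 = 0.004908 W
  P_R2 = (3.173 - 0.7286)²/910 = 0.006567 W
  P_R3 = (0.7286 - 0.7253)²/1.2 = 0.00000866 W
  P_R4 = (0.7253 - 0)²/270 = 0.001949 W
P_total = P_R1 + P_R2 + P_R3 + P_R4 = 0.01343 W

Final answer: 0.01343 W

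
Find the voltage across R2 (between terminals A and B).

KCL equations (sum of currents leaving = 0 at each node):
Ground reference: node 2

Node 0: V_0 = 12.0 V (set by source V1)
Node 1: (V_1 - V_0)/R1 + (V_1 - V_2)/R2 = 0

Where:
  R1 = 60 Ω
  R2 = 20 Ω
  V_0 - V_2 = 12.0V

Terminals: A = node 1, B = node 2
R1 and R2 are in series across V1 (node 0 → node 1 → node 2), and the output A–B is taken across R2, so this is a voltage divider.
Series current: I = V1/(R1 + R2) = 12/(60 + 20) = 12/80 = 0.15 A
V_R2 = I × R2 = V1 × R2/(R1 + R2) = 12 × 20/80 = 3 V

Final answer: 3 V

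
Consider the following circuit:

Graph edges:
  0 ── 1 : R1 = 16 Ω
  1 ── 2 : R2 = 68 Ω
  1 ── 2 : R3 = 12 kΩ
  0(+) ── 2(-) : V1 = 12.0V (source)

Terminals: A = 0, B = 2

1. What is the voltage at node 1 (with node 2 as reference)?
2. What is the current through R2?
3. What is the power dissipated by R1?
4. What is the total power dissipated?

Nodal analysis, taking node 2 as the 0 V reference.
Source V1 fixes V_0 = 12 V.
KCL at each unknown node (sum of currents leaving = 0; resistances in Ω):
  Node 1: (V_1 - 12)/16 + (V_1 - 0)/68 + (V_1 - 0)/12000 = 0
Collecting terms: 0.07729 × V_1 = 0.75  =>  V_1 = 9.704 V
Part 1:
  Read off the nodal solution: V_1 = 9.704 V
Part 2:
  I_R2 = (V_1 - V_2)/R2 = (9.704 - 0)/68 = 0.1427 A
  Magnitude: I_R2 = 0.1427 A
Part 3:
  I_R1 = (V_0 - V_1)/R1 = (12 - 9.704)/16 = 0.1435 A
  P_R1 = I_R1² × R1 = (0.1435)² × 16 = 0.3295 W
Part 4:
  Power in each resistor, P = (ΔV)²/R:
    P_R1 = (12 - 9.704)²/16 = 0.3295 W
    P_R2 = (9.704 - 0)²/68 = 1.385 W
    P_R3 = (9.704 - 0)²/12000 = 0.007847 W
  P_total = P_R1 + P_R2 + P_R3 = 1.722 W

Final answers:
1. V_1 = 9.704 V
2. I_R2 = 0.1427 A
3. P_R1 = 0.3295 W
4. P_total = 1.722 W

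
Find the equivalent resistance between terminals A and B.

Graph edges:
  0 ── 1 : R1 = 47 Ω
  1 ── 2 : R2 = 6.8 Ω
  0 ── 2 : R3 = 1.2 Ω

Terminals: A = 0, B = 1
Reduce the network between node 0 (A) and node 1 (B) by series/parallel combination:
  Rs1 = R3 + R2 (series, joined only at node 2) = 1.2 + 6.8 = 8 Ω
  Rp1 = R1 ‖ Rs1 (parallel, both between nodes 0 and 1) = 1/(1/47 + 1/8) = 6.836 Ω
R_eq = 6.836 Ω

Final answer: 6.836 Ω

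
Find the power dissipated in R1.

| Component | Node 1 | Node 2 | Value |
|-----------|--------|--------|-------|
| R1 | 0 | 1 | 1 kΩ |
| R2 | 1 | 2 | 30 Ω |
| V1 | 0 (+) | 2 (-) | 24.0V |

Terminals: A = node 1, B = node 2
Nodal analysis, taking node 2 as the 0 V reference.
Source V1 fixes V_0 = 24 V.
KCL at each unknown node (sum of currents leaving = 0; resistances in Ω):
  Node 1: (V_1 - 24)/1000 + (V_1 - 0)/30 = 0
Collecting terms: 0.03433 × V_1 = 0.024  =>  V_1 = 0.699 V
I_R1 = (V_0 - V_1)/R1 = (24 - 0.699)/1000 = 0.0233 A
P_R1 = I_R1² × R1 = (0.0233)² × 1000 = 0.5429 W

Final answer: 0.5429 W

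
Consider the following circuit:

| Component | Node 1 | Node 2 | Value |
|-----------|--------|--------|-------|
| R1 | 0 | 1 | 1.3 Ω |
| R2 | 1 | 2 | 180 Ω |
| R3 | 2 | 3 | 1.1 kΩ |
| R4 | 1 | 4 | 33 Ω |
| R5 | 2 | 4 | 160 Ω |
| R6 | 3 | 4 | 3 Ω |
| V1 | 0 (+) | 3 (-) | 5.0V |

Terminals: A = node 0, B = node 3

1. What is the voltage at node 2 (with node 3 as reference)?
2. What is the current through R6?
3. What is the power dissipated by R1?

Nodal analysis, taking node 3 as the 0 V reference.
Source V1 fixes V_0 = 5 V.
KCL at each unknown node (sum of currents leaving = 0; resistances in Ω):
  Node 1: (V_1 - 5)/1.3 + (V_1 - V_2)/180 + (V_1 - V_4)/33 = 0
  Node 2: (V_2 - V_1)/180 + (V_2 - 0)/1100 + (V_2 - V_4)/160 = 0
  Node 4: (V_4 - V_1)/33 + (V_4 - V_2)/160 + (V_4 - 0)/3 = 0
Collecting terms (coefficients in siemens):
  0.8051·V_1 - 0.005556·V_2 - 0.0303·V_4 = 3.846
  0.01271·V_2 - 0.005556·V_1 - 0.00625·V_4 = 0
  0.3699·V_4 - 0.0303·V_1 - 0.00625·V_2 = 0
Solving these 3 simultaneous equations (Gaussian elimination) gives:
  V_1 = 4.81 V, V_2 = 2.314 V, V_4 = 0.4331 V
Part 1:
  Read off the nodal solution: V_2 = 2.314 V
Part 2:
  I_R6 = (V_3 - V_4)/R6 = (0 - 0.4331)/3 = -0.1444 A
  Magnitude: I_R6 = 0.1444 A
Part 3:
  I_R1 = (V_0 - V_1)/R1 = (5 - 4.81)/1.3 = 0.1465 A
  P_R1 = I_R1² × R1 = (0.1465)² × 1.3 = 0.02789 W

Final answers:
1. V_2 = 2.314 V
2. I_R6 = 0.1444 A
3. P_R1 = 0.02789 W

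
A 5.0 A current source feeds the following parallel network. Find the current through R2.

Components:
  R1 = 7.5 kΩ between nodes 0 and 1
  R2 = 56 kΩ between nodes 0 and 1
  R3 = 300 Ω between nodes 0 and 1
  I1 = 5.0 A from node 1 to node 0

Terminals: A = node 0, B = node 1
All resistors sit directly between nodes 0 and 1, so they are in parallel and share one voltage V; the full source current 5 A splits among them.
1/R_par = 1/7500 + 1/56000 + 1/300 = 0.003485 S  =>  R_par = 287 Ω
V = I × R_par = 5 × 287 = 1435 V
I_R2 = V/R2 = 1435/56000 = 0.02562 A

Final answer: 0.02562 A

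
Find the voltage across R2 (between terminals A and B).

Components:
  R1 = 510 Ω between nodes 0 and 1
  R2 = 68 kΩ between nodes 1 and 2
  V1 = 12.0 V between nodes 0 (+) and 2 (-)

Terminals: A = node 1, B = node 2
R1 and R2 are in series across V1 (node 0 → node 1 → node 2), and the output A–B is taken across R2, so this is a voltage divider.
Series current: I = V1/(R1 + R2) = 12/(510 + 68000) = 12/68510 = 0.0001752 A
V_R2 = I × R2 = V1 × R2/(R1 + R2) = 12 × 68000/68510 = 11.91 V

Final answer: 11.91 V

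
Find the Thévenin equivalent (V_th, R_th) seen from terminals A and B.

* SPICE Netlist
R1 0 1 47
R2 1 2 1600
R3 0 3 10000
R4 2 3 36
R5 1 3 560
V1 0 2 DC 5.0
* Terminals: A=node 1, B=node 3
Step 1 — V_th is the open-circuit voltage V_A - V_B (nothing connected across the terminals).
Nodal analysis, taking node 2 as the 0 V reference.
Source V1 fixes V_0 = 5 V.
KCL at each unknown node (sum of currents leaving = 0; resistances in Ω):
  Node 1: (V_1 - 5)/47 + (V_1 - 0)/1600 + (V_1 - V_3)/560 = 0
  Node 3: (V_3 - 5)/10000 + (V_3 - 0)/36 + (V_3 - V_1)/560 = 0
Collecting terms (coefficients in siemens):
  0.02369·V_1 - 0.001786·V_3 = 0.1064
  0.02966·V_3 - 0.001786·V_1 = 0.0005
Determinant D = (0.02369)(0.02966) - (-0.001786)(-0.001786) = 0.0006995
V_1 = [(0.1064)(0.02966) - (-0.001786)(0.0005)]/D = 4.513 V
V_3 = [(0.02369)(0.0005) - (0.1064)(-0.001786)]/D = 0.2885 V
V_th = V_1 - V_3 = 4.513 - 0.2885 = 4.224 V
Step 2 — R_th: zero the source — replace V1 by a short circuit (node 2 merges into node 0) — and find the resistance seen between A (node 1) and B (node 3).
Reduce the network between node 1 (A) and node 3 (B) by series/parallel combination:
  Rp1 = R1 ‖ R2 (parallel, both between nodes 0 and 1) = 1/(1/47 + 1/1600) = 45.66 Ω
  Rp2 = R3 ‖ R4 (parallel, both between nodes 0 and 3) = 1/(1/10000 + 1/36) = 35.87 Ω
  Rs1 = Rp1 + Rp2 (series, joined only at node 0) = 45.66 + 35.87 = 81.53 Ω
  Rp3 = R5 ‖ Rs1 (parallel, both between nodes 1 and 3) = 1/(1/560 + 1/81.53) = 71.17 Ω
R_th = 71.17 Ω

Final answer: V_th = 4.224 V, R_th = 71.17 Ω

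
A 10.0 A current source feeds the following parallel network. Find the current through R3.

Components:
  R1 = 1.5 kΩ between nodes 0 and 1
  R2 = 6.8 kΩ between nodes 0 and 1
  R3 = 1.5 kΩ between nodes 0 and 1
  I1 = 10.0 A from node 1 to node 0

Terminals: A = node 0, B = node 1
All resistors sit directly between nodes 0 and 1, so they are in parallel and share one voltage V; the full source current 10 A splits among them.
1/R_par = 1/1500 + 1/6800 + 1/1500 = 0.00148 S  =>  R_par = 675.5 Ω
V = I × R_par = 10 × 675.5 = 6755 V
I_R3 = V/R3 = 6755/1500 = 4.503 A

Final answer: 4.503 A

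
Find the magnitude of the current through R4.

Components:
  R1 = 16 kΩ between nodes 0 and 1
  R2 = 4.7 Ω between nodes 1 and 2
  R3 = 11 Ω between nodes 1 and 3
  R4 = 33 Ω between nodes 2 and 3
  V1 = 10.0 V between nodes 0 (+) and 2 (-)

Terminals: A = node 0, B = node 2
Nodal analysis, taking node 2 as the 0 V reference.
Source V1 fixes V_0 = 10 V.
KCL at each unknown node (sum of currents leaving = 0; resistances in Ω):
  Node 1: (V_1 - 10)/16000 + (V_1 - 0)/4.7 + (V_1 - V_3)/11 = 0
  Node 3: (V_3 - V_1)/11 + (V_3 - 0)/33 = 0
Collecting terms (coefficients in siemens):
  0.3037·V_1 - 0.09091·V_3 = 0.000625
  0.1212·V_3 - 0.09091·V_1 = 0
Determinant D = (0.3037)(0.1212) - (-0.09091)(-0.09091) = 0.02855
V_1 = [(0.000625)(0.1212) - (-0.09091)(0)]/D = 0.002653 V
V_3 = [(0.3037)(0) - (0.000625)(-0.09091)]/D = 0.00199 V
I_R4 = (V_2 - V_3)/R4 = (0 - 0.00199)/33 = -0.0000603 A
|I_R4| = 0.0000603 A

Final answer: |I_R4| = 6.03e-05 A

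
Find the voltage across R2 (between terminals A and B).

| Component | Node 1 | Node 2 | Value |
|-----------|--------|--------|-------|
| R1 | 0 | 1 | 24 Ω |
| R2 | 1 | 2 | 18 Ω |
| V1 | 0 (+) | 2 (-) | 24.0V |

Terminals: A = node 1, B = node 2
R1 and R2 are in series across V1 (node 0 → node 1 → node 2), and the output A–B is taken across R2, so this is a voltage divider.
Series current: I = V1/(R1 + R2) = 24/(24 + 18) = 24/42 = 0.5714 A
V_R2 = I × R2 = V1 × R2/(R1 + R2) = 24 × 18/42 = 10.29 V

Final answer: 10.29 V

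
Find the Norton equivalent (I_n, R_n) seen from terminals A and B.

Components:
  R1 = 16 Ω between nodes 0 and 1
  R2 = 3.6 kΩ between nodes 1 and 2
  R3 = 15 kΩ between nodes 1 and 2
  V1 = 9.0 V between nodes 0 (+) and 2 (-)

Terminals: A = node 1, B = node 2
Find the Thévenin equivalent first; then I_n = V_th/R_th and R_n = R_th.
Step 1 — V_th is the open-circuit voltage V_A - V_B (nothing connected across the terminals).
Nodal analysis, taking node 2 as the 0 V reference.
Source V1 fixes V_0 = 9 V.
KCL at each unknown node (sum of currents leaving = 0; resistances in Ω):
  Node 1: (V_1 - 9)/16 + (V_1 - 0)/3600 + (V_1 - 0)/15000 = 0
Collecting terms: 0.06284 × V_1 = 0.5625  =>  V_1 = 8.951 V
V_th = V_1 - V_2 = 8.951 - 0 = 8.951 V
Step 2 — R_th: zero the source — replace V1 by a short circuit (node 2 merges into node 0) — and find the resistance seen between A (node 1) and B (node 0).
Reduce the network between node 1 (A) and node 0 (B) by series/parallel combination:
  Rp1 = R1 ‖ R2 ‖ R3 (parallel, all between nodes 0 and 1) = 1/(1/16 + 1/3600 + 1/15000) = 15.91 Ω
R_th = 15.91 Ω
I_n = V_th/R_th = 8.951/15.91 = 0.5625 A, and R_n = R_th = 15.91 Ω

Final answer: I_n = 0.5625 A, R_n = 15.91 Ω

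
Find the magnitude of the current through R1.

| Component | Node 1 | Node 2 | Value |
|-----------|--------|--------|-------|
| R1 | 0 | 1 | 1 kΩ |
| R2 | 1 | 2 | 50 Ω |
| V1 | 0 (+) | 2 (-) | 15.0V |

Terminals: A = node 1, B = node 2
Nodal analysis, taking node 2 as the 0 V reference.
Source V1 fixes V_0 = 15 V.
KCL at each unknown node (sum of currents leaving = 0; resistances in Ω):
  Node 1: (V_1 - 15)/1000 + (V_1 - 0)/50 = 0
Collecting terms: 0.021 × V_1 = 0.015  =>  V_1 = 0.7143 V
I_R1 = (V_0 - V_1)/R1 = (15 - 0.7143)/1000 = 0.01429 A
|I_R1| = 0.01429 A

Final answer: |I_R1| = 0.01429 A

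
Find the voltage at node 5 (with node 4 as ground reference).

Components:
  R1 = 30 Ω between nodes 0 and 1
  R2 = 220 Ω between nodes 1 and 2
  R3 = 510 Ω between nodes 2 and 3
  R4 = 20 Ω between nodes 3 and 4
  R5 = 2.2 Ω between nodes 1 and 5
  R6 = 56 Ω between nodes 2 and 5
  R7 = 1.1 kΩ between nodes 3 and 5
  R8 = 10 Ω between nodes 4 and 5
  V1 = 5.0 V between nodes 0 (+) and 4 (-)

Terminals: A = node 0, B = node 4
Nodal analysis, taking node 4 as the 0 V reference.
Source V1 fixes V_0 = 5 V.
KCL at each unknown node (sum of currents leaving = 0; resistances in Ω):
  Node 1: (V_1 - 5)/30 + (V_1 - V_2)/220 + (V_1 - V_5)/2.2 = 0
  Node 2: (V_2 - V_1)/220 + (V_2 - V_3)/510 + (V_2 - V_5)/56 = 0
  Node 3: (V_3 - V_2)/510 + (V_3 - 0)/20 + (V_3 - V_5)/1100 = 0
  Node 5: (V_5 - V_1)/2.2 + (V_5 - V_2)/56 + (V_5 - V_3)/1100 + (V_5 - 0)/10 = 0
Collecting terms (coefficients in siemens):
  0.4924·V_1 - 0.004545·V_2 - 0.4545·V_5 = 0.1667
  0.02436·V_2 - 0.004545·V_1 - 0.001961·V_3 - 0.01786·V_5 = 0
  0.05287·V_3 - 0.001961·V_2 - 0.0009091·V_5 = 0
  0.5733·V_5 - 0.4545·V_1 - 0.01786·V_2 - 0.0009091·V_3 = 0
Solving these 4 simultaneous equations (Gaussian elimination) gives:
  V_1 = 1.421 V, V_2 = 1.122 V, V_3 = 0.06159 V, V_5 = 1.162 V
The requested potential is V_5 = 1.162 V.

Final answer: V_5 = 1.162 V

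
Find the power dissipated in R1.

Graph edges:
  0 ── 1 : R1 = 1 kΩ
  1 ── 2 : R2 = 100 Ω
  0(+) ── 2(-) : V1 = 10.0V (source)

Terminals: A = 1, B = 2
Nodal analysis, taking node 2 as the 0 V reference.
Source V1 fixes V_0 = 10 V.
KCL at each unknown node (sum of currents leaving = 0; resistances in Ω):
  Node 1: (V_1 - 10)/1000 + (V_1 - 0)/100 = 0
Collecting terms: 0.011 × V_1 = 0.01  =>  V_1 = 0.9091 V
I_R1 = (V_0 - V_1)/R1 = (10 - 0.9091)/1000 = 0.009091 A
P_R1 = I_R1² × R1 = (0.009091)² × 1000 = 0.08264 W

Final answer: 0.08264 W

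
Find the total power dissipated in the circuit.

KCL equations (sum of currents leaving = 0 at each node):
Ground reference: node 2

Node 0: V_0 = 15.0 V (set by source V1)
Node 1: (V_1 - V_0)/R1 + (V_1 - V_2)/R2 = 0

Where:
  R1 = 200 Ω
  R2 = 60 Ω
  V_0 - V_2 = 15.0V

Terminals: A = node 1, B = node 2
Nodal analysis, taking node 2 as the 0 V reference.
Source V1 fixes V_0 = 15 V.
KCL at each unknown node (sum of currents leaving = 0; resistances in Ω):
  Node 1: (V_1 - 15)/200 + (V_1 - 0)/60 = 0
Collecting terms: 0.02167 × V_1 = 0.075  =>  V_1 = 3.462 V
Power in each resistor, P = (ΔV)²/R:
  P_R1 = (15 - 3.462)²/200 = 0.6657 W
  P_R2 = (3.462 - 0)²/60 = 0.1997 W
P_total = P_R1 + P_R2 = 0.8654 W

Final answer: 0.8654 W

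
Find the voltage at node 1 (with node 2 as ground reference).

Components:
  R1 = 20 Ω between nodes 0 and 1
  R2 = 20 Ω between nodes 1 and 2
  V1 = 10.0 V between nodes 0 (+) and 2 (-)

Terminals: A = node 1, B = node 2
Nodal analysis, taking node 2 as the 0 V reference.
Source V1 fixes V_0 = 10 V.
KCL at each unknown node (sum of currents leaving = 0; resistances in Ω):
  Node 1: (V_1 - 10)/20 + (V_1 - 0)/20 = 0
Collecting terms: 0.1 × V_1 = 0.5  =>  V_1 = 5 V
The requested potential is V_1 = 5 V.

Final answer: V_1 = 5 V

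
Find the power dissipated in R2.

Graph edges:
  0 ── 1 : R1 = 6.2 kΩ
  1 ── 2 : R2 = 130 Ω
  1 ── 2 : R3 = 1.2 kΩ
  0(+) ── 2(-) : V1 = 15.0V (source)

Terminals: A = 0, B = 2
Nodal analysis, taking node 2 as the 0 V reference.
Source V1 fixes V_0 = 15 V.
KCL at each unknown node (sum of currents leaving = 0; resistances in Ω):
  Node 1: (V_1 - 15)/6200 + (V_1 - 0)/130 + (V_1 - 0)/1200 = 0
Collecting terms: 0.008687 × V_1 = 0.002419  =>  V_1 = 0.2785 V
I_R2 = (V_1 - V_2)/R2 = (0.2785 - 0)/130 = 0.002142 A
P_R2 = I_R2² × R2 = (0.002142)² × 130 = 0.0005967 W

Final answer: 0.0005967 W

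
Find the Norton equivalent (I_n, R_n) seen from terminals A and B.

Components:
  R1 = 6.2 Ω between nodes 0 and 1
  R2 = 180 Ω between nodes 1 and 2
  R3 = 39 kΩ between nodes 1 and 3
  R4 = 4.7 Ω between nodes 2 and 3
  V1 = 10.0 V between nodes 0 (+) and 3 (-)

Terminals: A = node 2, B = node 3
Find the Thévenin equivalent first; then I_n = V_th/R_th and R_n = R_th.
Step 1 — V_th is the open-circuit voltage V_A - V_B (nothing connected across the terminals).
Nodal analysis, taking node 3 as the 0 V reference.
Source V1 fixes V_0 = 10 V.
KCL at each unknown node (sum of currents leaving = 0; resistances in Ω):
  Node 1: (V_1 - 10)/6.2 + (V_1 - V_2)/180 + (V_1 - 0)/39000 = 0
  Node 2: (V_2 - V_1)/180 + (V_2 - 0)/4.7 = 0
Collecting terms (coefficients in siemens):
  0.1669·V_1 - 0.005556·V_2 = 1.613
  0.2183·V_2 - 0.005556·V_1 = 0
Determinant D = (0.1669)(0.2183) - (-0.005556)(-0.005556) = 0.0364
V_1 = [(1.613)(0.2183) - (-0.005556)(0)]/D = 9.674 V
V_2 = [(0.1669)(0) - (1.613)(-0.005556)]/D = 0.2462 V
V_th = V_2 - V_3 = 0.2462 - 0 = 0.2462 V
Step 2 — R_th: zero the source — replace V1 by a short circuit (node 3 merges into node 0) — and find the resistance seen between A (node 2) and B (node 0).
Reduce the network between node 2 (A) and node 0 (B) by series/parallel combination:
  Rp1 = R1 ‖ R3 (parallel, both between nodes 0 and 1) = 1/(1/6.2 + 1/39000) = 6.199 Ω
  Rs1 = R2 + Rp1 (series, joined only at node 1) = 180 + 6.199 = 186.2 Ω
  Rp2 = R4 ‖ Rs1 (parallel, both between nodes 0 and 2) = 1/(1/4.7 + 1/186.2) = 4.584 Ω
R_th = 4.584 Ω
I_n = V_th/R_th = 0.2462/4.584 = 0.0537 A, and R_n = R_th = 4.584 Ω

Final answer: I_n = 0.0537 A, R_n = 4.584 Ω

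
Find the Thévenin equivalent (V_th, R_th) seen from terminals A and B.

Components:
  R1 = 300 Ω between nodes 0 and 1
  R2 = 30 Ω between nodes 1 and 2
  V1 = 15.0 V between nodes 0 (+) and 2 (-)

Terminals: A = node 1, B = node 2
Step 1 — V_th is the open-circuit voltage V_A - V_B (nothing connected across the terminals).
Nodal analysis, taking node 2 as the 0 V reference.
Source V1 fixes V_0 = 15 V.
KCL at each unknown node (sum of currents leaving = 0; resistances in Ω):
  Node 1: (V_1 - 15)/300 + (V_1 - 0)/30 = 0
Collecting terms: 0.03667 × V_1 = 0.05  =>  V_1 = 1.364 V
V_th = V_1 - V_2 = 1.364 - 0 = 1.364 V
Step 2 — R_th: zero the source — replace V1 by a short circuit (node 2 merges into node 0) — and find the resistance seen between A (node 1) and B (node 0).
Reduce the network between node 1 (A) and node 0 (B) by series/parallel combination:
  Rp1 = R1 ‖ R2 (parallel, both between nodes 0 and 1) = 1/(1/300 + 1/30) = 27.27 Ω
R_th = 27.27 Ω

Final answer: V_th = 1.364 V, R_th = 27.27 Ω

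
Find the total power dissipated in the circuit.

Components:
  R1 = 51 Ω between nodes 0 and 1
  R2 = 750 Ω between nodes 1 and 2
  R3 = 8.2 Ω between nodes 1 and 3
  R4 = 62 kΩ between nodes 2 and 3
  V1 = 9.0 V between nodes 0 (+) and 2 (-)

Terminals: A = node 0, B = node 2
Nodal analysis, taking node 2 as the 0 V reference.
Source V1 fixes V_0 = 9 V.
KCL at each unknown node (sum of currents leaving = 0; resistances in Ω):
  Node 1: (V_1 - 9)/51 + (V_1 - 0)/750 + (V_1 - V_3)/8.2 = 0
  Node 3: (V_3 - V_1)/8.2 + (V_3 - 0)/62000 = 0
Collecting terms (coefficients in siemens):
  0.1429·V_1 - 0.122·V_3 = 0.1765
  0.122·V_3 - 0.122·V_1 = 0
Determinant D = (0.1429)(0.122) - (-0.122)(-0.122) = 0.002556
V_1 = [(0.1765)(0.122) - (-0.122)(0)]/D = 8.42 V
V_3 = [(0.1429)(0) - (0.1765)(-0.122)]/D = 8.419 V
Power in each resistor, P = (ΔV)²/R:
  P_R1 = (9 - 8.42)²/51 = 0.006585 W
  P_R2 = (8.42 - 0)²/750 = 0.09454 W
  P_R3 = (8.42 - 8.419)²/8.2 = 0.0000001512 W
  P_R4 = (0 - 8.419)²/62000 = 0.001143 W
P_total = P_R1 + P_R2 + P_R3 + P_R4 = 0.1023 W

Final answer: 0.1023 W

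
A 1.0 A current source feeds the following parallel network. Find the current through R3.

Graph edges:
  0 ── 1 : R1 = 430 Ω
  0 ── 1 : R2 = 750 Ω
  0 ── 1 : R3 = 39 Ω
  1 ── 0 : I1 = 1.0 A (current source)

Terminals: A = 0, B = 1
All resistors sit directly between nodes 0 and 1, so they are in parallel and share one voltage V; the full source current 1 A splits among them.
1/R_par = 1/430 + 1/750 + 1/39 = 0.0293 S  =>  R_par = 34.13 Ω
V = I × R_par = 1 × 34.13 = 34.13 V
I_R3 = V/R3 = 34.13/39 = 0.8751 A

Final answer: 0.8751 A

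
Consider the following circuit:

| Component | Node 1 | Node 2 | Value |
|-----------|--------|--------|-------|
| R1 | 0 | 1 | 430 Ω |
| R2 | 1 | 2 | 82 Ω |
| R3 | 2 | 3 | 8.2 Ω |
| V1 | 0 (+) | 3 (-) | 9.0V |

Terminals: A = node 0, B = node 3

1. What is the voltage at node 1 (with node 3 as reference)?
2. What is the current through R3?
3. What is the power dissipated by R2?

Nodal analysis, taking node 3 as the 0 V reference.
Source V1 fixes V_0 = 9 V.
KCL at each unknown node (sum of currents leaving = 0; resistances in Ω):
  Node 1: (V_1 - 9)/430 + (V_1 - V_2)/82 = 0
  Node 2: (V_2 - V_1)/82 + (V_2 - 0)/8.2 = 0
Collecting terms (coefficients in siemens):
  0.01452·V_1 - 0.0122·V_2 = 0.02093
  0.1341·V_2 - 0.0122·V_1 = 0
Determinant D = (0.01452)(0.1341) - (-0.0122)(-0.0122) = 0.001799
V_1 = [(0.02093)(0.1341) - (-0.0122)(0)]/D = 1.561 V
V_2 = [(0.01452)(0) - (0.02093)(-0.0122)]/D = 0.1419 V
Part 1:
  Read off the nodal solution: V_1 = 1.561 V
Part 2:
  I_R3 = (V_2 - V_3)/R3 = (0.1419 - 0)/8.2 = 0.0173 A
  Magnitude: I_R3 = 0.0173 A
Part 3:
  I_R2 = (V_1 - V_2)/R2 = (1.561 - 0.1419)/82 = 0.0173 A
  P_R2 = I_R2² × R2 = (0.0173)² × 82 = 0.02454 W

Final answers:
1. V_1 = 1.561 V
2. I_R3 = 0.0173 A
3. P_R2 = 0.02454 W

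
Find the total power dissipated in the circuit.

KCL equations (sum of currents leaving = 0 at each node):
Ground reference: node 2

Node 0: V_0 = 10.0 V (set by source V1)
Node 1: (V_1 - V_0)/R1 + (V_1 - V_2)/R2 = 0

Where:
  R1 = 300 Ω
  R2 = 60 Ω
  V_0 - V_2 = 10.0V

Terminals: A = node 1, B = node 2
Nodal analysis, taking node 2 as the 0 V reference.
Source V1 fixes V_0 = 10 V.
KCL at each unknown node (sum of currents leaving = 0; resistances in Ω):
  Node 1: (V_1 - 10)/300 + (V_1 - 0)/60 = 0
Collecting terms: 0.02 × V_1 = 0.03333  =>  V_1 = 1.667 V
Power in each resistor, P = (ΔV)²/R:
  P_R1 = (10 - 1.667)²/300 = 0.2315 W
  P_R2 = (1.667 - 0)²/60 = 0.0463 W
P_total = P_R1 + P_R2 = 0.2778 W

Final answer: 0.2778 W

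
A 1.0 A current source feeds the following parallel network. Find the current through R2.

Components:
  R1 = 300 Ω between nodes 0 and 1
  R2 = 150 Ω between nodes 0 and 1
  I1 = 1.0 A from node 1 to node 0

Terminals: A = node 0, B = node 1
All resistors sit directly between nodes 0 and 1, so they are in parallel and share one voltage V; the full source current 1 A splits among them.
1/R_par = 1/300 + 1/150 = 0.01 S  =>  R_par = 100 Ω
V = I × R_par = 1 × 100 = 100 V
I_R2 = V/R2 = 100/150 = 0.6667 A

Final answer: 0.6667 A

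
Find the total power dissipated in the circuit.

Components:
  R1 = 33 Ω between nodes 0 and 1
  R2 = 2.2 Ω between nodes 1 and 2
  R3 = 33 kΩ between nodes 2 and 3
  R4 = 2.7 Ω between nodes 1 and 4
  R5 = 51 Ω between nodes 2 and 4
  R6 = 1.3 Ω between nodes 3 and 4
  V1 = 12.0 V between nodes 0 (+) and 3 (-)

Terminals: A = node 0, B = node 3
Nodal analysis, taking node 3 as the 0 V reference.
Source V1 fixes V_0 = 12 V.
KCL at each unknown node (sum of currents leaving = 0; resistances in Ω):
  Node 1: (V_1 - 12)/33 + (V_1 - V_2)/2.2 + (V_1 - V_4)/2.7 = 0
  Node 2: (V_2 - V_1)/2.2 + (V_2 - 0)/33000 + (V_2 - V_4)/51 = 0
  Node 4: (V_4 - V_1)/2.7 + (V_4 - V_2)/51 + (V_4 - 0)/1.3 = 0
Collecting terms (coefficients in siemens):
  0.8552·V_1 - 0.4545·V_2 - 0.3704·V_4 = 0.3636
  0.4742·V_2 - 0.4545·V_1 - 0.01961·V_4 = 0
  1.159·V_4 - 0.3704·V_1 - 0.01961·V_2 = 0
Solving these 3 simultaneous equations (Gaussian elimination) gives:
  V_1 = 1.259 V, V_2 = 1.225 V, V_4 = 0.4231 V
Power in each resistor, P = (ΔV)²/R:
  P_R1 = (12 - 1.259)²/33 = 3.496 W
  P_R2 = (1.259 - 1.225)²/2.2 = 0.000546 W
  P_R3 = (1.225 - 0)²/33000 = 0.00004545 W
  P_R4 = (1.259 - 0.4231)²/2.7 = 0.259 W
  P_R5 = (1.225 - 0.4231)²/51 = 0.0126 W
  P_R6 = (0 - 0.4231)²/1.3 = 0.1377 W
P_total = P_R1 + P_R2 + P_R3 + P_R4 + P_R5 + P_R6 = 3.906 W

Final answer: 3.906 W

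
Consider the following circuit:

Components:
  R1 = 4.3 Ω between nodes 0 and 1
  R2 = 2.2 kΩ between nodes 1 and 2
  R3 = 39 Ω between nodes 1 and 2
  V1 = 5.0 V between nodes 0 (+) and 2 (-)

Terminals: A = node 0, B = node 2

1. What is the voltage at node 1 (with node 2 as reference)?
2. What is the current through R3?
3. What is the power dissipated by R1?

Nodal analysis, taking node 2 as the 0 V reference.
Source V1 fixes V_0 = 5 V.
KCL at each unknown node (sum of currents leaving = 0; resistances in Ω):
  Node 1: (V_1 - 5)/4.3 + (V_1 - 0)/2200 + (V_1 - 0)/39 = 0
Collecting terms: 0.2587 × V_1 = 1.163  =>  V_1 = 4.496 V
Part 1:
  Read off the nodal solution: V_1 = 4.496 V
Part 2:
  I_R3 = (V_1 - V_2)/R3 = (4.496 - 0)/39 = 0.1153 A
  Magnitude: I_R3 = 0.1153 A
Part 3:
  I_R1 = (V_0 - V_1)/R1 = (5 - 4.496)/4.3 = 0.1173 A
  P_R1 = I_R1² × R1 = (0.1173)² × 4.3 = 0.05918 W

Final answers:
1. V_1 = 4.496 V
2. I_R3 = 0.1153 A
3. P_R1 = 0.05918 W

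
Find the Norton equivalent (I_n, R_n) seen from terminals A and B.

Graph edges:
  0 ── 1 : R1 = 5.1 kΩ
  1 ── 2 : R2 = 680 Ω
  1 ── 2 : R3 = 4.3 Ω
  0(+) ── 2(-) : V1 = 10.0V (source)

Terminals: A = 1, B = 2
Find the Thévenin equivalent first; then I_n = V_th/R_th and R_n = R_th.
Step 1 — V_th is the open-circuit voltage V_A - V_B (nothing connected across the terminals).
Nodal analysis, taking node 2 as the 0 V reference.
Source V1 fixes V_0 = 10 V.
KCL at each unknown node (sum of currents leaving = 0; resistances in Ω):
  Node 1: (V_1 - 10)/5100 + (V_1 - 0)/680 + (V_1 - 0)/4.3 = 0
Collecting terms: 0.2342 × V_1 = 0.001961  =>  V_1 = 0.008371 V
V_th = V_1 - V_2 = 0.008371 - 0 = 0.008371 V
Step 2 — R_th: zero the source — replace V1 by a short circuit (node 2 merges into node 0) — and find the resistance seen between A (node 1) and B (node 0).
Reduce the network between node 1 (A) and node 0 (B) by series/parallel combination:
  Rp1 = R1 ‖ R2 ‖ R3 (parallel, all between nodes 0 and 1) = 1/(1/5100 + 1/680 + 1/4.3) = 4.269 Ω
R_th = 4.269 Ω
I_n = V_th/R_th = 0.008371/4.269 = 0.001961 A, and R_n = R_th = 4.269 Ω

Final answer: I_n = 0.001961 A, R_n = 4.269 Ω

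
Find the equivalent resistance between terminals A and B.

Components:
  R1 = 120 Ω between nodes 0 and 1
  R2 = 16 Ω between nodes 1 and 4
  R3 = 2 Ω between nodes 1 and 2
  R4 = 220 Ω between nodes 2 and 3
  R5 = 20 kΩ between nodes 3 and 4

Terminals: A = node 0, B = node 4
Reduce the network between node 0 (A) and node 4 (B) by series/parallel combination:
  Rs1 = R3 + R4 (series, joined only at node 2) = 2 + 220 = 222 Ω
  Rs2 = R5 + Rs1 (series, joined only at node 3) = 20000 + 222 = 20220 Ω
  Rp1 = R2 ‖ Rs2 (parallel, both between nodes 1 and 4) = 1/(1/16 + 1/20220) = 15.99 Ω
  Rs3 = R1 + Rp1 (series, joined only at node 1) = 120 + 15.99 = 136 Ω
R_eq = 136 Ω

Final answer: 136 Ω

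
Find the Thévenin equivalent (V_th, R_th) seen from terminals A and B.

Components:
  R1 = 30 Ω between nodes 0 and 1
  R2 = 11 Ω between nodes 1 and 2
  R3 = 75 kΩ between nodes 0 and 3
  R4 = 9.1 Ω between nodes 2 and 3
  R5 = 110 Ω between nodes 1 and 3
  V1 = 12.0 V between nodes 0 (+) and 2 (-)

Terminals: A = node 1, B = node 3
Step 1 — V_th is the open-circuit voltage V_A - V_B (nothing connected across the terminals).
Nodal analysis, taking node 2 as the 0 V reference.
Source V1 fixes V_0 = 12 V.
KCL at each unknown node (sum of currents leaving = 0; resistances in Ω):
  Node 1: (V_1 - 12)/30 + (V_1 - 0)/11 + (V_1 - V_3)/110 = 0
  Node 3: (V_3 - 12)/75000 + (V_3 - 0)/9.1 + (V_3 - V_1)/110 = 0
Collecting terms (coefficients in siemens):
  0.1333·V_1 - 0.009091·V_3 = 0.4
  0.119·V_3 - 0.009091·V_1 = 0.00016
Determinant D = (0.1333)(0.119) - (-0.009091)(-0.009091) = 0.01578
V_1 = [(0.4)(0.119) - (-0.009091)(0.00016)]/D = 3.016 V
V_3 = [(0.1333)(0.00016) - (0.4)(-0.009091)]/D = 0.2317 V
V_th = V_1 - V_3 = 3.016 - 0.2317 = 2.784 V
Step 2 — R_th: zero the source — replace V1 by a short circuit (node 2 merges into node 0) — and find the resistance seen between A (node 1) and B (node 3).
Reduce the network between node 1 (A) and node 3 (B) by series/parallel combination:
  Rp1 = R1 ‖ R2 (parallel, both between nodes 0 and 1) = 1/(1/30 + 1/11) = 8.049 Ω
  Rp2 = R3 ‖ R4 (parallel, both between nodes 0 and 3) = 1/(1/75000 + 1/9.1) = 9.099 Ω
  Rs1 = Rp1 + Rp2 (series, joined only at node 0) = 8.049 + 9.099 = 17.15 Ω
  Rp3 = R5 ‖ Rs1 (parallel, both between nodes 1 and 3) = 1/(1/110 + 1/17.15) = 14.84 Ω
R_th = 14.84 Ω

Final answer: V_th = 2.784 V, R_th = 14.84 Ω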